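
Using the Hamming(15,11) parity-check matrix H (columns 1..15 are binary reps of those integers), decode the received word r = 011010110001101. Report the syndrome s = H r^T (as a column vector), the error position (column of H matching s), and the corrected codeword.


s = (0, 1, 0, 1)^T, error position = 5, corrected codeword c = 011000110001101

Compute s = H r^T mod 2 one row at a time:
  s_1 = 1 + 0 + 0 + 0 + 1 + 1 + 0 + 1 = 4 ≡ 0 (mod 2).
  s_2 = 0 + 1 + 0 + 1 + 1 + 1 + 0 + 1 = 5 ≡ 1 (mod 2).
  s_3 = 1 + 1 + 0 + 1 + 0 + 0 + 0 + 1 = 4 ≡ 0 (mod 2).
  s_4 = 0 + 1 + 1 + 1 + 0 + 0 + 1 + 1 = 5 ≡ 1 (mod 2).
s = (0, 1, 0, 1)^T — this equals column 5 of H (binary 0101), so error is at position 5.
Correct: flip bit 5 of r = 011010110001101 to get c = 011000110001101.


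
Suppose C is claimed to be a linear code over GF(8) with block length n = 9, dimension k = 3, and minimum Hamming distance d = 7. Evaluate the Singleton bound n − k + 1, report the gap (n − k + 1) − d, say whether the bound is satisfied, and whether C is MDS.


Singleton RHS = n − k + 1 = 7, slack = 0, bound satisfied, MDS.

Singleton bound: d ≤ n − k + 1.
Here n = 9, k = 3, so n − k + 1 = 7.
Given d = 7, check d ≤ 7: YES.
Slack = (n − k + 1) − d = 0.
The code is MDS (slack = 0).
Description: the claimed parameters are [9, 3, 7]_8; such a code would be MDS (meets Singleton bound).


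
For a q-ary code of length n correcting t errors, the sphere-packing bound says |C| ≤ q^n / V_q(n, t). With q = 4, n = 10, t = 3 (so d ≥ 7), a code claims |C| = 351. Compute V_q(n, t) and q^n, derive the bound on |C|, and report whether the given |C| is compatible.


V_q(n, t) = 3676, q^n = 1048576, Hamming bound = 285, |C| = 351 > bound (violated).

Step 1: Compute V_q(n, t) = Σ_{j=0}^3 C(n, j) (q−1)^j.
  j = 0: C(10,0)·(3)^0 = 1·1 = 1.
  j = 1: C(10,1)·(3)^1 = 10·3 = 30.
  j = 2: C(10,2)·(3)^2 = 45·9 = 405.
  j = 3: C(10,3)·(3)^3 = 120·27 = 3240.
  V_q(n, t) = 1 + 30 + 405 + 3240 = 3676.
Step 2: q^n = 4^10 = 1048576.
Step 3: Hamming bound ⌊q^n / V_q(n,t)⌋ = ⌊1048576/3676⌋ = 285.
Step 4: Compare |C| = 351 to 285: violated.
The claimed |C| lies above the Hamming bound, so no 4-ary code of length 10 with d ≥ 7 can have 351 codewords.


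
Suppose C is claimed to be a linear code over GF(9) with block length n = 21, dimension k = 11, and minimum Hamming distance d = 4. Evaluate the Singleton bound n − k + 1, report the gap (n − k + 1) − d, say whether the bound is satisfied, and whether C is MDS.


Singleton RHS = n − k + 1 = 11, slack = 7, bound satisfied, not MDS.

Singleton bound: d ≤ n − k + 1.
Here n = 21, k = 11, so n − k + 1 = 11.
Given d = 4, check d ≤ 11: YES.
Slack = (n − k + 1) − d = 7.
The code is NOT MDS (slack = 7 > 0).
Description: the claimed parameters are [21, 11, 4]_9; such a code would be non-MDS.


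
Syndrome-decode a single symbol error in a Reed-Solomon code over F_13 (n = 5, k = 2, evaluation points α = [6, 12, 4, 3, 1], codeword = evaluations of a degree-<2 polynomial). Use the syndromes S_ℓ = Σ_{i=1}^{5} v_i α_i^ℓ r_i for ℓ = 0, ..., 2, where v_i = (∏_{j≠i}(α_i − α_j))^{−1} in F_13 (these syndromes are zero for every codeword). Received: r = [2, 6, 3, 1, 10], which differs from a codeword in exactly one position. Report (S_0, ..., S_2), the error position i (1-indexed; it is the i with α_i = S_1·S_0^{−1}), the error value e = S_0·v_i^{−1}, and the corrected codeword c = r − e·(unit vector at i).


S = (4, 11, 1), error at position 1, error magnitude e = 8, c = [7, 6, 3, 1, 10].

Step 1: column multipliers v_i = (∏_{j≠i}(α_i − α_j))^{−1} mod 13.
  i = 1 (α = 6): (6−12)(6−4)(6−3)(6−1) = (−6)·2·3·5 = −180 ≡ 2, so v_1 = 2^{−1} = 7 (mod 13).
  i = 2 (α = 12): (12−6)(12−4)(12−3)(12−1) = 6·8·9·11 = 4752 ≡ 7, so v_2 = 7^{−1} = 2 (mod 13).
  i = 3 (α = 4): (4−6)(4−12)(4−3)(4−1) = (−2)·(−8)·1·3 = 48 ≡ 9, so v_3 = 9^{−1} = 3 (mod 13).
  i = 4 (α = 3): (3−6)(3−12)(3−4)(3−1) = (−3)·(−9)·(−1)·2 = −54 ≡ 11, so v_4 = 11^{−1} = 6 (mod 13).
  i = 5 (α = 1): (1−6)(1−12)(1−4)(1−3) = (−5)·(−11)·(−3)·(−2) = 330 ≡ 5, so v_5 = 5^{−1} = 8 (mod 13).
  v = [7, 2, 3, 6, 8].
Step 2: syndromes of r = [2, 6, 3, 1, 10] (all sums mod 13).
  S_0 = Σ v_i r_i = 7·2 + 2·6 + 3·3 + 6·1 + 8·10 = 121 ≡ 4.
  S_1 = Σ v_i α_i r_i = 7·6·2 + 2·12·6 + 3·4·3 + 6·3·1 + 8·1·10 = 362 ≡ 11.
  α_i^2 mod 13 = [10, 1, 3, 9, 1].
  S_2 = Σ v_i α_i^2 r_i = 7·10·2 + 2·1·6 + 3·3·3 + 6·9·1 + 8·1·10 = 313 ≡ 1.
  S = (4, 11, 1) ≠ 0, so r is not a codeword (an error is present).
Step 3: locate the error. For a single error e at position i, S_ℓ = v_i·e·α_i^ℓ, so α_err = S_1/S_0.
  S_0^{−1} = 4^{−1} = 10 (mod 13), so α_err = 11·10 = 110 ≡ 6 = α_1. Error position i = 1.
  Consistency check: S_2/S_1 = 1·6 = 6 ≡ 6 = α_err ✓ (single-error assumption holds).
Step 4: error magnitude e = S_0/v_1 = S_0·∏_{j≠1}(α_1 − α_j) = 4·2 = 8 ≡ 8 (mod 13).
Step 5: correct position 1: c_1 = r_1 − e = 2 − 8 ≡ 7 (mod 13). Hence c = [7, 6, 3, 1, 10].
  Check: interpolating c through the α_i gives m(x) = 8 + 2·x (degree < 2) with m(α_i) = c_i for every i, so c is indeed a codeword.


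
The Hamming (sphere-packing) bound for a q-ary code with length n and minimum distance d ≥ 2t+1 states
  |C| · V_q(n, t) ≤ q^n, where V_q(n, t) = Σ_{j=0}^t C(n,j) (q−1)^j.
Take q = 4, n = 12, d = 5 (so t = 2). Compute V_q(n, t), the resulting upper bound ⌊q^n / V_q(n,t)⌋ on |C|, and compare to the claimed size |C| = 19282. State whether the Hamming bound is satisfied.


V_q(n, t) = 631, q^n = 16777216, Hamming bound = 26588, |C| = 19282 ≤ bound (satisfied).

Step 1: Compute V_q(n, t) = Σ_{j=0}^2 C(n, j) (q−1)^j.
  j = 0: C(12,0)·(3)^0 = 1·1 = 1.
  j = 1: C(12,1)·(3)^1 = 12·3 = 36.
  j = 2: C(12,2)·(3)^2 = 66·9 = 594.
  V_q(n, t) = 1 + 36 + 594 = 631.
Step 2: q^n = 4^12 = 16777216.
Step 3: Hamming bound ⌊q^n / V_q(n,t)⌋ = ⌊16777216/631⌋ = 26588.
Step 4: Compare |C| = 19282 to 26588: satisfied.
The claimed |C| lies below the Hamming bound.


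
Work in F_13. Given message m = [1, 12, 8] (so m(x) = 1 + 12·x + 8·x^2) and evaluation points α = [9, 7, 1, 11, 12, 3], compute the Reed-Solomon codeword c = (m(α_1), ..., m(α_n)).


c = [3, 9, 8, 9, 10, 5]

Message polynomial: m(x) = 1 + 12·x + 8·x^2 (mod 13).
For each evaluation point α_i, compute m(α_i) mod 13:
  α_1 = 9: Horner steps 8 → 6 → 3, so m(9) = 3.
  α_2 = 7: Horner steps 8 → 3 → 9, so m(7) = 9.
  α_3 = 1: Horner steps 8 → 7 → 8, so m(1) = 8.
  α_4 = 11: Horner steps 8 → 9 → 9, so m(11) = 9.
  α_5 = 12: Horner steps 8 → 4 → 10, so m(12) = 10.
  α_6 = 3: Horner steps 8 → 10 → 5, so m(3) = 5.
Codeword c = [3, 9, 8, 9, 10, 5] ∈ F_13^6.


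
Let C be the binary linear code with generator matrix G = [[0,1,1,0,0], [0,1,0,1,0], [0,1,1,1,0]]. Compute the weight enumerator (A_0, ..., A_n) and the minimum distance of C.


Weight distribution: A_0 = 1, A_1 = 3, A_2 = 3, A_3 = 1. Minimum distance d = 1.

Enumerate all 2^3 = 8 messages m ∈ F_2^3.
For each, compute codeword c = mG in F_2^5, then tally its weight.
  m = 000 → c = 00000, weight = 0.
  m = 100 → c = 01100, weight = 2.
  m = 010 → c = 01010, weight = 2.
  m = 110 → c = 00110, weight = 2.
  m = 001 → c = 01110, weight = 3.
  m = 101 → c = 00010, weight = 1.
  m = 011 → c = 00100, weight = 1.
  m = 111 → c = 01000, weight = 1.
Tally weights:
  weight 0: 1 codewords.
  weight 1: 3 codewords.
  weight 2: 3 codewords.
  weight 3: 1 codewords.
Minimum distance d = smallest w > 0 with A_w > 0 = 1.
Sanity: Σ A_w = 8 = 2^3 = 8 ✓.


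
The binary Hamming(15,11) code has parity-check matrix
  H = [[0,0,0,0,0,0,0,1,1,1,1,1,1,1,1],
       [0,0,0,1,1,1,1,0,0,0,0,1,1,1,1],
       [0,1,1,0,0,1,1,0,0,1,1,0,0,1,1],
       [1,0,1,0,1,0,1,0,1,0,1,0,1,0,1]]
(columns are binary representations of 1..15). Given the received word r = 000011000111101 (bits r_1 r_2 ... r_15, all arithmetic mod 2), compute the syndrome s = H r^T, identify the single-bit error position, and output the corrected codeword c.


s = (1, 1, 0, 0)^T, error position = 12, corrected codeword c = 000011000110101

Compute s = H r^T mod 2 one row at a time:
  s_1 = 0 + 0 + 1 + 1 + 1 + 1 + 0 + 1 = 5 ≡ 1 (mod 2).
  s_2 = 0 + 1 + 1 + 0 + 1 + 1 + 0 + 1 = 5 ≡ 1 (mod 2).
  s_3 = 0 + 0 + 1 + 0 + 1 + 1 + 0 + 1 = 4 ≡ 0 (mod 2).
  s_4 = 0 + 0 + 1 + 0 + 0 + 1 + 1 + 1 = 4 ≡ 0 (mod 2).
s = (1, 1, 0, 0)^T — this equals column 12 of H (binary 1100), so error is at position 12.
Correct: flip bit 12 of r = 000011000111101 to get c = 000011000110101.


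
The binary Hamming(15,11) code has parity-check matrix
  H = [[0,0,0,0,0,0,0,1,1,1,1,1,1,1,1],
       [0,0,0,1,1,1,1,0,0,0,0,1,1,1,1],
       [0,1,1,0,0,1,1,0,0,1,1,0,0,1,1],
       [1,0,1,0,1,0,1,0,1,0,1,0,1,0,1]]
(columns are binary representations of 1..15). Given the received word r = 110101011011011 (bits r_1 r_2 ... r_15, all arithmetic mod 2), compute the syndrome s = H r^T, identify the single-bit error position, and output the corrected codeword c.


s = (0, 1, 1, 0)^T, error position = 6, corrected codeword c = 110100011011011

Compute s = H r^T mod 2 one row at a time:
  s_1 = 1 + 1 + 0 + 1 + 1 + 0 + 1 + 1 = 6 ≡ 0 (mod 2).
  s_2 = 1 + 0 + 1 + 0 + 1 + 0 + 1 + 1 = 5 ≡ 1 (mod 2).
  s_3 = 1 + 0 + 1 + 0 + 0 + 1 + 1 + 1 = 5 ≡ 1 (mod 2).
  s_4 = 1 + 0 + 0 + 0 + 1 + 1 + 0 + 1 = 4 ≡ 0 (mod 2).
s = (0, 1, 1, 0)^T — this equals column 6 of H (binary 0110), so error is at position 6.
Correct: flip bit 6 of r = 110101011011011 to get c = 110100011011011.


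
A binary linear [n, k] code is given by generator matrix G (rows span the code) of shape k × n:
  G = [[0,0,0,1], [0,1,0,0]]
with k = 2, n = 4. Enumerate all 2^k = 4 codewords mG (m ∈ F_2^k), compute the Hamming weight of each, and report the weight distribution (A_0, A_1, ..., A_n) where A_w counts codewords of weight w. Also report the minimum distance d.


Weight distribution: A_0 = 1, A_1 = 2, A_2 = 1. Minimum distance d = 1.

Enumerate all 2^2 = 4 messages m ∈ F_2^2.
For each, compute codeword c = mG in F_2^4, then tally its weight.
  m = 00 → c = 0000, weight = 0.
  m = 10 → c = 0001, weight = 1.
  m = 01 → c = 0100, weight = 1.
  m = 11 → c = 0101, weight = 2.
Tally weights:
  weight 0: 1 codewords.
  weight 1: 2 codewords.
  weight 2: 1 codewords.
Minimum distance d = smallest w > 0 with A_w > 0 = 1.
Sanity: Σ A_w = 4 = 2^2 = 4 ✓.


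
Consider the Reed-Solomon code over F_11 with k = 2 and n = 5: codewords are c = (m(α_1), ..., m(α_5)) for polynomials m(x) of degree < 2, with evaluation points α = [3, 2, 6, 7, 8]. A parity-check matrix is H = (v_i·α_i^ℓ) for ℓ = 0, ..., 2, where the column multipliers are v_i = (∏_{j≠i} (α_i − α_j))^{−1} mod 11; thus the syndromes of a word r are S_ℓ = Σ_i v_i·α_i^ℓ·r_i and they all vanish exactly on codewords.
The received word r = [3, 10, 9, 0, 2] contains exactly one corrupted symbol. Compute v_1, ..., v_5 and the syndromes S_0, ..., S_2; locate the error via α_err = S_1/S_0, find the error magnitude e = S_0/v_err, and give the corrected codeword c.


S = (2, 4, 8), error at position 2, error magnitude e = 9, c = [3, 1, 9, 0, 2].

Step 1: column multipliers v_i = (∏_{j≠i}(α_i − α_j))^{−1} mod 11.
  i = 1 (α = 3): (3−2)(3−6)(3−7)(3−8) = 1·(−3)·(−4)·(−5) = −60 ≡ 6, so v_1 = 6^{−1} = 2 (mod 11).
  i = 2 (α = 2): (2−3)(2−6)(2−7)(2−8) = (−1)·(−4)·(−5)·(−6) = 120 ≡ 10, so v_2 = 10^{−1} = 10 (mod 11).
  i = 3 (α = 6): (6−3)(6−2)(6−7)(6−8) = 3·4·(−1)·(−2) = 24 ≡ 2, so v_3 = 2^{−1} = 6 (mod 11).
  i = 4 (α = 7): (7−3)(7−2)(7−6)(7−8) = 4·5·1·(−1) = −20 ≡ 2, so v_4 = 2^{−1} = 6 (mod 11).
  i = 5 (α = 8): (8−3)(8−2)(8−6)(8−7) = 5·6·2·1 = 60 ≡ 5, so v_5 = 5^{−1} = 9 (mod 11).
  v = [2, 10, 6, 6, 9].
Step 2: syndromes of r = [3, 10, 9, 0, 2] (all sums mod 11).
  S_0 = Σ v_i r_i = 2·3 + 10·10 + 6·9 + 6·0 + 9·2 = 178 ≡ 2.
  S_1 = Σ v_i α_i r_i = 2·3·3 + 10·2·10 + 6·6·9 + 6·7·0 + 9·8·2 = 686 ≡ 4.
  α_i^2 mod 11 = [9, 4, 3, 5, 9].
  S_2 = Σ v_i α_i^2 r_i = 2·9·3 + 10·4·10 + 6·3·9 + 6·5·0 + 9·9·2 = 778 ≡ 8.
  S = (2, 4, 8) ≠ 0, so r is not a codeword (an error is present).
Step 3: locate the error. For a single error e at position i, S_ℓ = v_i·e·α_i^ℓ, so α_err = S_1/S_0.
  S_0^{−1} = 2^{−1} = 6 (mod 11), so α_err = 4·6 = 24 ≡ 2 = α_2. Error position i = 2.
  Consistency check: S_2/S_1 = 8·3 = 24 ≡ 2 = α_err ✓ (single-error assumption holds).
Step 4: error magnitude e = S_0/v_2 = S_0·∏_{j≠2}(α_2 − α_j) = 2·10 = 20 ≡ 9 (mod 11).
Step 5: correct position 2: c_2 = r_2 − e = 10 − 9 ≡ 1 (mod 11). Hence c = [3, 1, 9, 0, 2].
  Check: interpolating c through the α_i gives m(x) = 8 + 2·x (degree < 2) with m(α_i) = c_i for every i, so c is indeed a codeword.


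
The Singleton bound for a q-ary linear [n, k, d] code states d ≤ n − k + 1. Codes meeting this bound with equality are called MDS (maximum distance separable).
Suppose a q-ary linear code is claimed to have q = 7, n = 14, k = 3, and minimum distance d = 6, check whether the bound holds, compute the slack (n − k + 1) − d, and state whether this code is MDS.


Singleton RHS = n − k + 1 = 12, slack = 6, bound satisfied, not MDS.

Singleton bound: d ≤ n − k + 1.
Here n = 14, k = 3, so n − k + 1 = 12.
Given d = 6, check d ≤ 12: YES.
Slack = (n − k + 1) − d = 6.
The code is NOT MDS (slack = 6 > 0).
Description: the claimed parameters are [14, 3, 6]_7; such a code would be non-MDS.


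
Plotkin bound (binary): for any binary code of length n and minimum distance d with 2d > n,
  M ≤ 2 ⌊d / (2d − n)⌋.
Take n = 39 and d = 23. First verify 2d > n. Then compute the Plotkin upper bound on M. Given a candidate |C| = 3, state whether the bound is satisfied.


Plotkin bound M ≤ 6; given |C| = 3 ≤ bound (satisfied).

Check applicability: 2d = 46, n = 39.
2d − n = 7 > 0, so Plotkin applies.
Compute d/(2d−n) = 23/7 ≈ 3.2857.
⌊d/(2d−n)⌋ = 3.
Plotkin bound: M ≤ 2·3 = 6.
Given |C| = 3, check: satisfied.
This |C| is below the Plotkin bound.


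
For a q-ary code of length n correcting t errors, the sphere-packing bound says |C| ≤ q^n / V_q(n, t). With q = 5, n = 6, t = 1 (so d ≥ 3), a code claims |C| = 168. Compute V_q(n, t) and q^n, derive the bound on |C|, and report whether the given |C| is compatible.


V_q(n, t) = 25, q^n = 15625, Hamming bound = 625, |C| = 168 ≤ bound (satisfied).

Step 1: Compute V_q(n, t) = Σ_{j=0}^1 C(n, j) (q−1)^j.
  j = 0: C(6,0)·(4)^0 = 1·1 = 1.
  j = 1: C(6,1)·(4)^1 = 6·4 = 24.
  V_q(n, t) = 1 + 24 = 25.
Step 2: q^n = 5^6 = 15625.
Step 3: Hamming bound ⌊q^n / V_q(n,t)⌋ = ⌊15625/25⌋ = 625.
Step 4: Compare |C| = 168 to 625: satisfied.
The claimed |C| lies below the Hamming bound.


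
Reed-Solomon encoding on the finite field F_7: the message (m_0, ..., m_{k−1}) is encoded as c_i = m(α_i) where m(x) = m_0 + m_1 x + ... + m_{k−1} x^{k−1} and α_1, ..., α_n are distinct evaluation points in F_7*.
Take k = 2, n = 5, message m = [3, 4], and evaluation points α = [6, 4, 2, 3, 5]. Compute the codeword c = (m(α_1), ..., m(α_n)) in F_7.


c = [6, 5, 4, 1, 2]

Message polynomial: m(x) = 3 + 4·x (mod 7).
For each evaluation point α_i, compute m(α_i) mod 7:
  α_1 = 6: Horner steps 4 → 6, so m(6) = 6.
  α_2 = 4: Horner steps 4 → 5, so m(4) = 5.
  α_3 = 2: Horner steps 4 → 4, so m(2) = 4.
  α_4 = 3: Horner steps 4 → 1, so m(3) = 1.
  α_5 = 5: Horner steps 4 → 2, so m(5) = 2.
Codeword c = [6, 5, 4, 1, 2] ∈ F_7^5.


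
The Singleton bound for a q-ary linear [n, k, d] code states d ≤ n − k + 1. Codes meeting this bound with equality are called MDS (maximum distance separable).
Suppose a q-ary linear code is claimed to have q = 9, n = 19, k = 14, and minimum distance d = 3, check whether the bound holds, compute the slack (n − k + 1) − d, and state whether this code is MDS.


Singleton RHS = n − k + 1 = 6, slack = 3, bound satisfied, not MDS.

Singleton bound: d ≤ n − k + 1.
Here n = 19, k = 14, so n − k + 1 = 6.
Given d = 3, check d ≤ 6: YES.
Slack = (n − k + 1) − d = 3.
The code is NOT MDS (slack = 3 > 0).
Description: the claimed parameters are [19, 14, 3]_9; such a code would be non-MDS.


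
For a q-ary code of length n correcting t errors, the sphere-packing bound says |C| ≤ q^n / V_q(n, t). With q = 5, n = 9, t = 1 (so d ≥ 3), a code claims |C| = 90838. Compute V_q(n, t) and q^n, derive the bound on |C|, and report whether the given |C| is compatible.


V_q(n, t) = 37, q^n = 1953125, Hamming bound = 52787, |C| = 90838 > bound (violated).

Step 1: Compute V_q(n, t) = Σ_{j=0}^1 C(n, j) (q−1)^j.
  j = 0: C(9,0)·(4)^0 = 1·1 = 1.
  j = 1: C(9,1)·(4)^1 = 9·4 = 36.
  V_q(n, t) = 1 + 36 = 37.
Step 2: q^n = 5^9 = 1953125.
Step 3: Hamming bound ⌊q^n / V_q(n,t)⌋ = ⌊1953125/37⌋ = 52787.
Step 4: Compare |C| = 90838 to 52787: violated.
The claimed |C| lies above the Hamming bound, so no 5-ary code of length 9 with d ≥ 3 can have 90838 codewords.


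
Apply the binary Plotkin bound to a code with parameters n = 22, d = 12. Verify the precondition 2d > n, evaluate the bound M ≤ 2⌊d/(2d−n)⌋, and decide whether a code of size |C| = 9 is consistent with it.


Plotkin bound M ≤ 12; given |C| = 9 ≤ bound (satisfied).

Check applicability: 2d = 24, n = 22.
2d − n = 2 > 0, so Plotkin applies.
Compute d/(2d−n) = 12/2 ≈ 6.0000.
⌊d/(2d−n)⌋ = 6.
Plotkin bound: M ≤ 2·6 = 12.
Given |C| = 9, check: satisfied.
This |C| is below the Plotkin bound.


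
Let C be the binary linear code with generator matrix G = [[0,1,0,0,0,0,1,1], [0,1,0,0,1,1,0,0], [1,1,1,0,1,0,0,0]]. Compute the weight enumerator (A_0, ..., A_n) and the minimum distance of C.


Weight distribution: A_0 = 1, A_3 = 3, A_4 = 2, A_5 = 1, A_6 = 1. Minimum distance d = 3.

Enumerate all 2^3 = 8 messages m ∈ F_2^3.
For each, compute codeword c = mG in F_2^8, then tally its weight.
  m = 000 → c = 00000000, weight = 0.
  m = 100 → c = 01000011, weight = 3.
  m = 010 → c = 01001100, weight = 3.
  m = 110 → c = 00001111, weight = 4.
  m = 001 → c = 11101000, weight = 4.
  m = 101 → c = 10101011, weight = 5.
  m = 011 → c = 10100100, weight = 3.
  m = 111 → c = 11100111, weight = 6.
Tally weights:
  weight 0: 1 codewords.
  weight 3: 3 codewords.
  weight 4: 2 codewords.
  weight 5: 1 codewords.
  weight 6: 1 codewords.
Minimum distance d = smallest w > 0 with A_w > 0 = 3.
Sanity: Σ A_w = 8 = 2^3 = 8 ✓.


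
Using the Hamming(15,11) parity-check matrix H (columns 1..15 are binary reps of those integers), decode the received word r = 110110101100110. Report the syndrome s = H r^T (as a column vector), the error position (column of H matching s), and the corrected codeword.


s = (0, 1, 0, 1)^T, error position = 5, corrected codeword c = 110100101100110

Compute s = H r^T mod 2 one row at a time:
  s_1 = 0 + 1 + 1 + 0 + 0 + 1 + 1 + 0 = 4 ≡ 0 (mod 2).
  s_2 = 1 + 1 + 0 + 1 + 0 + 1 + 1 + 0 = 5 ≡ 1 (mod 2).
  s_3 = 1 + 0 + 0 + 1 + 1 + 0 + 1 + 0 = 4 ≡ 0 (mod 2).
  s_4 = 1 + 0 + 1 + 1 + 1 + 0 + 1 + 0 = 5 ≡ 1 (mod 2).
s = (0, 1, 0, 1)^T — this equals column 5 of H (binary 0101), so error is at position 5.
Correct: flip bit 5 of r = 110110101100110 to get c = 110100101100110.


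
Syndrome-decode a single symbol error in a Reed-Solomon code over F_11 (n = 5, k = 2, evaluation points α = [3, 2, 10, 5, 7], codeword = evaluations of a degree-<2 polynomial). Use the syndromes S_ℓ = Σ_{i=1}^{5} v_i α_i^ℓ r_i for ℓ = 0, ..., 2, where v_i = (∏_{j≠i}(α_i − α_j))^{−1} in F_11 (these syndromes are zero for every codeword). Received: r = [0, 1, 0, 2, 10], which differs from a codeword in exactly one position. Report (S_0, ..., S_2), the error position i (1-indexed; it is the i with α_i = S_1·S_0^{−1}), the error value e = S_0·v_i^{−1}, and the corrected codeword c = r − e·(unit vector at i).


S = (5, 4, 1), error at position 1, error magnitude e = 6, c = [5, 1, 0, 2, 10].

Step 1: column multipliers v_i = (∏_{j≠i}(α_i − α_j))^{−1} mod 11.
  i = 1 (α = 3): (3−2)(3−10)(3−5)(3−7) = 1·(−7)·(−2)·(−4) = −56 ≡ 10, so v_1 = 10^{−1} = 10 (mod 11).
  i = 2 (α = 2): (2−3)(2−10)(2−5)(2−7) = (−1)·(−8)·(−3)·(−5) = 120 ≡ 10, so v_2 = 10^{−1} = 10 (mod 11).
  i = 3 (α = 10): (10−3)(10−2)(10−5)(10−7) = 7·8·5·3 = 840 ≡ 4, so v_3 = 4^{−1} = 3 (mod 11).
  i = 4 (α = 5): (5−3)(5−2)(5−10)(5−7) = 2·3·(−5)·(−2) = 60 ≡ 5, so v_4 = 5^{−1} = 9 (mod 11).
  i = 5 (α = 7): (7−3)(7−2)(7−10)(7−5) = 4·5·(−3)·2 = −120 ≡ 1, so v_5 = 1^{−1} = 1 (mod 11).
  v = [10, 10, 3, 9, 1].
Step 2: syndromes of r = [0, 1, 0, 2, 10] (all sums mod 11).
  S_0 = Σ v_i r_i = 10·0 + 10·1 + 3·0 + 9·2 + 1·10 = 38 ≡ 5.
  S_1 = Σ v_i α_i r_i = 10·3·0 + 10·2·1 + 3·10·0 + 9·5·2 + 1·7·10 = 180 ≡ 4.
  α_i^2 mod 11 = [9, 4, 1, 3, 5].
  S_2 = Σ v_i α_i^2 r_i = 10·9·0 + 10·4·1 + 3·1·0 + 9·3·2 + 1·5·10 = 144 ≡ 1.
  S = (5, 4, 1) ≠ 0, so r is not a codeword (an error is present).
Step 3: locate the error. For a single error e at position i, S_ℓ = v_i·e·α_i^ℓ, so α_err = S_1/S_0.
  S_0^{−1} = 5^{−1} = 9 (mod 11), so α_err = 4·9 = 36 ≡ 3 = α_1. Error position i = 1.
  Consistency check: S_2/S_1 = 1·3 = 3 ≡ 3 = α_err ✓ (single-error assumption holds).
Step 4: error magnitude e = S_0/v_1 = S_0·∏_{j≠1}(α_1 − α_j) = 5·10 = 50 ≡ 6 (mod 11).
Step 5: correct position 1: c_1 = r_1 − e = 0 − 6 ≡ 5 (mod 11). Hence c = [5, 1, 0, 2, 10].
  Check: interpolating c through the α_i gives m(x) = 4 + 4·x (degree < 2) with m(α_i) = c_i for every i, so c is indeed a codeword.


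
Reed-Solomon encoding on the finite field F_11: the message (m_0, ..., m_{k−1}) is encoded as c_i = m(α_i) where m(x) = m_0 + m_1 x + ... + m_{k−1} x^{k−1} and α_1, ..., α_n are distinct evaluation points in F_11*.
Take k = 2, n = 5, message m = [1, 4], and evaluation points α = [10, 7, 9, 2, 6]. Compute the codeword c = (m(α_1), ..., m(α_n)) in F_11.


c = [8, 7, 4, 9, 3]

Message polynomial: m(x) = 1 + 4·x (mod 11).
For each evaluation point α_i, compute m(α_i) mod 11:
  α_1 = 10: Horner steps 4 → 8, so m(10) = 8.
  α_2 = 7: Horner steps 4 → 7, so m(7) = 7.
  α_3 = 9: Horner steps 4 → 4, so m(9) = 4.
  α_4 = 2: Horner steps 4 → 9, so m(2) = 9.
  α_5 = 6: Horner steps 4 → 3, so m(6) = 3.
Codeword c = [8, 7, 4, 9, 3] ∈ F_11^5.


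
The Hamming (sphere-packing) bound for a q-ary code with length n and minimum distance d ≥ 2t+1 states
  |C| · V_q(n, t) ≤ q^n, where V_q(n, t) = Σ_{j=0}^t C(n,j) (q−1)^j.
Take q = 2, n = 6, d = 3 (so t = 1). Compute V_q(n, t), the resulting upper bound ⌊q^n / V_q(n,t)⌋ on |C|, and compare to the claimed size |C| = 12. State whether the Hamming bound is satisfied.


V_q(n, t) = 7, q^n = 64, Hamming bound = 9, |C| = 12 > bound (violated).

Step 1: Compute V_q(n, t) = Σ_{j=0}^1 C(n, j) (q−1)^j.
  j = 0: C(6,0)·(1)^0 = 1·1 = 1.
  j = 1: C(6,1)·(1)^1 = 6·1 = 6.
  V_q(n, t) = 1 + 6 = 7.
Step 2: q^n = 2^6 = 64.
Step 3: Hamming bound ⌊q^n / V_q(n,t)⌋ = ⌊64/7⌋ = 9.
Step 4: Compare |C| = 12 to 9: violated.
The claimed |C| lies above the Hamming bound, so no 2-ary code of length 6 with d ≥ 3 can have 12 codewords.


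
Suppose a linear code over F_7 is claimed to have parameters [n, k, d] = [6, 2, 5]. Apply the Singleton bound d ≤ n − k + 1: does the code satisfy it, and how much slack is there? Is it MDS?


Singleton RHS = n − k + 1 = 5, slack = 0, bound satisfied, MDS.

Singleton bound: d ≤ n − k + 1.
Here n = 6, k = 2, so n − k + 1 = 5.
Given d = 5, check d ≤ 5: YES.
Slack = (n − k + 1) − d = 0.
The code is MDS (slack = 0).
Description: the claimed parameters are [6, 2, 5]_7; such a code would be MDS (meets Singleton bound).


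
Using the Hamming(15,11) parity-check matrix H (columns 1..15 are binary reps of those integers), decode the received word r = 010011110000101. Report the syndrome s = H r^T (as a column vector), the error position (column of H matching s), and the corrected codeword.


s = (1, 1, 0, 0)^T, error position = 12, corrected codeword c = 010011110001101

Compute s = H r^T mod 2 one row at a time:
  s_1 = 1 + 0 + 0 + 0 + 0 + 1 + 0 + 1 = 3 ≡ 1 (mod 2).
  s_2 = 0 + 1 + 1 + 1 + 0 + 1 + 0 + 1 = 5 ≡ 1 (mod 2).
  s_3 = 1 + 0 + 1 + 1 + 0 + 0 + 0 + 1 = 4 ≡ 0 (mod 2).
  s_4 = 0 + 0 + 1 + 1 + 0 + 0 + 1 + 1 = 4 ≡ 0 (mod 2).
s = (1, 1, 0, 0)^T — this equals column 12 of H (binary 1100), so error is at position 12.
Correct: flip bit 12 of r = 010011110000101 to get c = 010011110001101.


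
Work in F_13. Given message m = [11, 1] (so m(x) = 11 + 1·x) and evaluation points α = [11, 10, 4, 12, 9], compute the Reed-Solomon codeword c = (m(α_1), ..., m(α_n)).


c = [9, 8, 2, 10, 7]

Message polynomial: m(x) = 11 + 1·x (mod 13).
For each evaluation point α_i, compute m(α_i) mod 13:
  α_1 = 11: Horner steps 1 → 9, so m(11) = 9.
  α_2 = 10: Horner steps 1 → 8, so m(10) = 8.
  α_3 = 4: Horner steps 1 → 2, so m(4) = 2.
  α_4 = 12: Horner steps 1 → 10, so m(12) = 10.
  α_5 = 9: Horner steps 1 → 7, so m(9) = 7.
Codeword c = [9, 8, 2, 10, 7] ∈ F_13^5.


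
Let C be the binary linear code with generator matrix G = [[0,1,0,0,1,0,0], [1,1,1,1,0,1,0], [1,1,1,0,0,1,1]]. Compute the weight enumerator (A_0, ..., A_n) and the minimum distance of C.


Weight distribution: A_0 = 1, A_2 = 2, A_4 = 1, A_5 = 4. Minimum distance d = 2.

Enumerate all 2^3 = 8 messages m ∈ F_2^3.
For each, compute codeword c = mG in F_2^7, then tally its weight.
  m = 000 → c = 0000000, weight = 0.
  m = 100 → c = 0100100, weight = 2.
  m = 010 → c = 1111010, weight = 5.
  m = 110 → c = 1011110, weight = 5.
  m = 001 → c = 1110011, weight = 5.
  m = 101 → c = 1010111, weight = 5.
  m = 011 → c = 0001001, weight = 2.
  m = 111 → c = 0101101, weight = 4.
Tally weights:
  weight 0: 1 codewords.
  weight 2: 2 codewords.
  weight 4: 1 codewords.
  weight 5: 4 codewords.
Minimum distance d = smallest w > 0 with A_w > 0 = 2.
Sanity: Σ A_w = 8 = 2^3 = 8 ✓.


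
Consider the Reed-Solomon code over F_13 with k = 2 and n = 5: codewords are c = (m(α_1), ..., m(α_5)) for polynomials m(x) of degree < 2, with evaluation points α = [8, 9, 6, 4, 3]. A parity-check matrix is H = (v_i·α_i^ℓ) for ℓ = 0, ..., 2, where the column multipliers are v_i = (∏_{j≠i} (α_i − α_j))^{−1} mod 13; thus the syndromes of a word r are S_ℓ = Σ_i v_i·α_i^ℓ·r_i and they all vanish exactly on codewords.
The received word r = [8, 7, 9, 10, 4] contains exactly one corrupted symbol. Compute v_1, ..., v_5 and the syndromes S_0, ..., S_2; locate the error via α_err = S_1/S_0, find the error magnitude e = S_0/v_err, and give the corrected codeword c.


S = (7, 11, 8), error at position 2, error magnitude e = 6, c = [8, 1, 9, 10, 4].

Step 1: column multipliers v_i = (∏_{j≠i}(α_i − α_j))^{−1} mod 13.
  i = 1 (α = 8): (8−9)(8−6)(8−4)(8−3) = (−1)·2·4·5 = −40 ≡ 12, so v_1 = 12^{−1} = 12 (mod 13).
  i = 2 (α = 9): (9−8)(9−6)(9−4)(9−3) = 1·3·5·6 = 90 ≡ 12, so v_2 = 12^{−1} = 12 (mod 13).
  i = 3 (α = 6): (6−8)(6−9)(6−4)(6−3) = (−2)·(−3)·2·3 = 36 ≡ 10, so v_3 = 10^{−1} = 4 (mod 13).
  i = 4 (α = 4): (4−8)(4−9)(4−6)(4−3) = (−4)·(−5)·(−2)·1 = −40 ≡ 12, so v_4 = 12^{−1} = 12 (mod 13).
  i = 5 (α = 3): (3−8)(3−9)(3−6)(3−4) = (−5)·(−6)·(−3)·(−1) = 90 ≡ 12, so v_5 = 12^{−1} = 12 (mod 13).
  v = [12, 12, 4, 12, 12].
Step 2: syndromes of r = [8, 7, 9, 10, 4] (all sums mod 13).
  S_0 = Σ v_i r_i = 12·8 + 12·7 + 4·9 + 12·10 + 12·4 = 384 ≡ 7.
  S_1 = Σ v_i α_i r_i = 12·8·8 + 12·9·7 + 4·6·9 + 12·4·10 + 12·3·4 = 2364 ≡ 11.
  α_i^2 mod 13 = [12, 3, 10, 3, 9].
  S_2 = Σ v_i α_i^2 r_i = 12·12·8 + 12·3·7 + 4·10·9 + 12·3·10 + 12·9·4 = 2556 ≡ 8.
  S = (7, 11, 8) ≠ 0, so r is not a codeword (an error is present).
Step 3: locate the error. For a single error e at position i, S_ℓ = v_i·e·α_i^ℓ, so α_err = S_1/S_0.
  S_0^{−1} = 7^{−1} = 2 (mod 13), so α_err = 11·2 = 22 ≡ 9 = α_2. Error position i = 2.
  Consistency check: S_2/S_1 = 8·6 = 48 ≡ 9 = α_err ✓ (single-error assumption holds).
Step 4: error magnitude e = S_0/v_2 = S_0·∏_{j≠2}(α_2 − α_j) = 7·12 = 84 ≡ 6 (mod 13).
Step 5: correct position 2: c_2 = r_2 − e = 7 − 6 ≡ 1 (mod 13). Hence c = [8, 1, 9, 10, 4].
  Check: interpolating c through the α_i gives m(x) = 12 + 6·x (degree < 2) with m(α_i) = c_i for every i, so c is indeed a codeword.


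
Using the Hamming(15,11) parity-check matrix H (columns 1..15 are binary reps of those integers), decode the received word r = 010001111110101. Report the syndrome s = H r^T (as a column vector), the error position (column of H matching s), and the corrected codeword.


s = (0, 0, 0, 1)^T, error position = 1, corrected codeword c = 110001111110101

Compute s = H r^T mod 2 one row at a time:
  s_1 = 1 + 1 + 1 + 1 + 0 + 1 + 0 + 1 = 6 ≡ 0 (mod 2).
  s_2 = 0 + 0 + 1 + 1 + 0 + 1 + 0 + 1 = 4 ≡ 0 (mod 2).
  s_3 = 1 + 0 + 1 + 1 + 1 + 1 + 0 + 1 = 6 ≡ 0 (mod 2).
  s_4 = 0 + 0 + 0 + 1 + 1 + 1 + 1 + 1 = 5 ≡ 1 (mod 2).
s = (0, 0, 0, 1)^T — this equals column 1 of H (binary 0001), so error is at position 1.
Correct: flip bit 1 of r = 010001111110101 to get c = 110001111110101.


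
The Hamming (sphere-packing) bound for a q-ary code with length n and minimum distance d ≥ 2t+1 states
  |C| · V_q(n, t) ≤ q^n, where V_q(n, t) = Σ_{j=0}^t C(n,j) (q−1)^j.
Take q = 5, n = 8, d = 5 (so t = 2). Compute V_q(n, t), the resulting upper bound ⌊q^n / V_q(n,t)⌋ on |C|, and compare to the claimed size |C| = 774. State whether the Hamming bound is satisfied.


V_q(n, t) = 481, q^n = 390625, Hamming bound = 812, |C| = 774 ≤ bound (satisfied).

Step 1: Compute V_q(n, t) = Σ_{j=0}^2 C(n, j) (q−1)^j.
  j = 0: C(8,0)·(4)^0 = 1·1 = 1.
  j = 1: C(8,1)·(4)^1 = 8·4 = 32.
  j = 2: C(8,2)·(4)^2 = 28·16 = 448.
  V_q(n, t) = 1 + 32 + 448 = 481.
Step 2: q^n = 5^8 = 390625.
Step 3: Hamming bound ⌊q^n / V_q(n,t)⌋ = ⌊390625/481⌋ = 812.
Step 4: Compare |C| = 774 to 812: satisfied.
The claimed |C| lies below the Hamming bound.


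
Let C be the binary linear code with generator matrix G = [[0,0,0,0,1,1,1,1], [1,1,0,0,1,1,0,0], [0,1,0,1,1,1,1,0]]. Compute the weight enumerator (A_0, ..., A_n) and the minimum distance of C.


Weight distribution: A_0 = 1, A_3 = 2, A_4 = 3, A_5 = 2. Minimum distance d = 3.

Enumerate all 2^3 = 8 messages m ∈ F_2^3.
For each, compute codeword c = mG in F_2^8, then tally its weight.
  m = 000 → c = 00000000, weight = 0.
  m = 100 → c = 00001111, weight = 4.
  m = 010 → c = 11001100, weight = 4.
  m = 110 → c = 11000011, weight = 4.
  m = 001 → c = 01011110, weight = 5.
  m = 101 → c = 01010001, weight = 3.
  m = 011 → c = 10010010, weight = 3.
  m = 111 → c = 10011101, weight = 5.
Tally weights:
  weight 0: 1 codewords.
  weight 3: 2 codewords.
  weight 4: 3 codewords.
  weight 5: 2 codewords.
Minimum distance d = smallest w > 0 with A_w > 0 = 3.
Sanity: Σ A_w = 8 = 2^3 = 8 ✓.


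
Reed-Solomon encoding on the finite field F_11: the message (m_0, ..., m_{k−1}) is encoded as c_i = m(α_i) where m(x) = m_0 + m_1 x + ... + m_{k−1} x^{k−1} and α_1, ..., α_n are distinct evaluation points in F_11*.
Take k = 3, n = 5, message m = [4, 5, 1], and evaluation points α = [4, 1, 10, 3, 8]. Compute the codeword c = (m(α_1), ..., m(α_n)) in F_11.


c = [7, 10, 0, 6, 9]

Message polynomial: m(x) = 4 + 5·x + 1·x^2 (mod 11).
For each evaluation point α_i, compute m(α_i) mod 11:
  α_1 = 4: Horner steps 1 → 9 → 7, so m(4) = 7.
  α_2 = 1: Horner steps 1 → 6 → 10, so m(1) = 10.
  α_3 = 10: Horner steps 1 → 4 → 0, so m(10) = 0.
  α_4 = 3: Horner steps 1 → 8 → 6, so m(3) = 6.
  α_5 = 8: Horner steps 1 → 2 → 9, so m(8) = 9.
Codeword c = [7, 10, 0, 6, 9] ∈ F_11^5.


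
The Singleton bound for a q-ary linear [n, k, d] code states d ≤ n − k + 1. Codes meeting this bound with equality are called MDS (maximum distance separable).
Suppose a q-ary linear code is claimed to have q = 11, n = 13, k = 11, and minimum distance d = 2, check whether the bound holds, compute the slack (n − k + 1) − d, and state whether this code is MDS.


Singleton RHS = n − k + 1 = 3, slack = 1, bound satisfied, not MDS.

Singleton bound: d ≤ n − k + 1.
Here n = 13, k = 11, so n − k + 1 = 3.
Given d = 2, check d ≤ 3: YES.
Slack = (n − k + 1) − d = 1.
The code is NOT MDS (slack = 1 > 0).
Description: the claimed parameters are [13, 11, 2]_11; such a code would be non-MDS.


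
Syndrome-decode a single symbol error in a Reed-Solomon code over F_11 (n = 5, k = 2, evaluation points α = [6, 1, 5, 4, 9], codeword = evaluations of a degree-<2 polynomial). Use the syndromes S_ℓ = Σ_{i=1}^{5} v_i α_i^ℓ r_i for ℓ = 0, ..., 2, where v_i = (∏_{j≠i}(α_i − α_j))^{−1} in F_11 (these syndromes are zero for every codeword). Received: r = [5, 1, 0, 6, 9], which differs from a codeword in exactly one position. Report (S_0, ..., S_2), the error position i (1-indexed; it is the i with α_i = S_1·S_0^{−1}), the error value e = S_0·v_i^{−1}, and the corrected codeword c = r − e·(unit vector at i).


S = (3, 3, 3), error at position 2, error magnitude e = 10, c = [5, 2, 0, 6, 9].

Step 1: column multipliers v_i = (∏_{j≠i}(α_i − α_j))^{−1} mod 11.
  i = 1 (α = 6): (6−1)(6−5)(6−4)(6−9) = 5·1·2·(−3) = −30 ≡ 3, so v_1 = 3^{−1} = 4 (mod 11).
  i = 2 (α = 1): (1−6)(1−5)(1−4)(1−9) = (−5)·(−4)·(−3)·(−8) = 480 ≡ 7, so v_2 = 7^{−1} = 8 (mod 11).
  i = 3 (α = 5): (5−6)(5−1)(5−4)(5−9) = (−1)·4·1·(−4) = 16 ≡ 5, so v_3 = 5^{−1} = 9 (mod 11).
  i = 4 (α = 4): (4−6)(4−1)(4−5)(4−9) = (−2)·3·(−1)·(−5) = −30 ≡ 3, so v_4 = 3^{−1} = 4 (mod 11).
  i = 5 (α = 9): (9−6)(9−1)(9−5)(9−4) = 3·8·4·5 = 480 ≡ 7, so v_5 = 7^{−1} = 8 (mod 11).
  v = [4, 8, 9, 4, 8].
Step 2: syndromes of r = [5, 1, 0, 6, 9] (all sums mod 11).
  S_0 = Σ v_i r_i = 4·5 + 8·1 + 9·0 + 4·6 + 8·9 = 124 ≡ 3.
  S_1 = Σ v_i α_i r_i = 4·6·5 + 8·1·1 + 9·5·0 + 4·4·6 + 8·9·9 = 872 ≡ 3.
  α_i^2 mod 11 = [3, 1, 3, 5, 4].
  S_2 = Σ v_i α_i^2 r_i = 4·3·5 + 8·1·1 + 9·3·0 + 4·5·6 + 8·4·9 = 476 ≡ 3.
  S = (3, 3, 3) ≠ 0, so r is not a codeword (an error is present).
Step 3: locate the error. For a single error e at position i, S_ℓ = v_i·e·α_i^ℓ, so α_err = S_1/S_0.
  S_0^{−1} = 3^{−1} = 4 (mod 11), so α_err = 3·4 = 12 ≡ 1 = α_2. Error position i = 2.
  Consistency check: S_2/S_1 = 3·4 = 12 ≡ 1 = α_err ✓ (single-error assumption holds).
Step 4: error magnitude e = S_0/v_2 = S_0·∏_{j≠2}(α_2 − α_j) = 3·7 = 21 ≡ 10 (mod 11).
Step 5: correct position 2: c_2 = r_2 − e = 1 − 10 ≡ 2 (mod 11). Hence c = [5, 2, 0, 6, 9].
  Check: interpolating c through the α_i gives m(x) = 8 + 5·x (degree < 2) with m(α_i) = c_i for every i, so c is indeed a codeword.


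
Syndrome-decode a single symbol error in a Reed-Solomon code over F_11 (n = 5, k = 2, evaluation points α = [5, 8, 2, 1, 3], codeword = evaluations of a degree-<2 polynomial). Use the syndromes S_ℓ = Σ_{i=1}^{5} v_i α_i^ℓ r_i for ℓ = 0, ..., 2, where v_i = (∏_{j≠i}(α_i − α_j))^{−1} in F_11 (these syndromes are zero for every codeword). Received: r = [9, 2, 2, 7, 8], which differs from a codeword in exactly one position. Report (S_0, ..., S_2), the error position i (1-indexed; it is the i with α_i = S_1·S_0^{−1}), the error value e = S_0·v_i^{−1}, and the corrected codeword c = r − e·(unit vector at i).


S = (10, 3, 2), error at position 2, error magnitude e = 8, c = [9, 5, 2, 7, 8].

Step 1: column multipliers v_i = (∏_{j≠i}(α_i − α_j))^{−1} mod 11.
  i = 1 (α = 5): (5−8)(5−2)(5−1)(5−3) = (−3)·3·4·2 = −72 ≡ 5, so v_1 = 5^{−1} = 9 (mod 11).
  i = 2 (α = 8): (8−5)(8−2)(8−1)(8−3) = 3·6·7·5 = 630 ≡ 3, so v_2 = 3^{−1} = 4 (mod 11).
  i = 3 (α = 2): (2−5)(2−8)(2−1)(2−3) = (−3)·(−6)·1·(−1) = −18 ≡ 4, so v_3 = 4^{−1} = 3 (mod 11).
  i = 4 (α = 1): (1−5)(1−8)(1−2)(1−3) = (−4)·(−7)·(−1)·(−2) = 56 ≡ 1, so v_4 = 1^{−1} = 1 (mod 11).
  i = 5 (α = 3): (3−5)(3−8)(3−2)(3−1) = (−2)·(−5)·1·2 = 20 ≡ 9, so v_5 = 9^{−1} = 5 (mod 11).
  v = [9, 4, 3, 1, 5].
Step 2: syndromes of r = [9, 2, 2, 7, 8] (all sums mod 11).
  S_0 = Σ v_i r_i = 9·9 + 4·2 + 3·2 + 1·7 + 5·8 = 142 ≡ 10.
  S_1 = Σ v_i α_i r_i = 9·5·9 + 4·8·2 + 3·2·2 + 1·1·7 + 5·3·8 = 608 ≡ 3.
  α_i^2 mod 11 = [3, 9, 4, 1, 9].
  S_2 = Σ v_i α_i^2 r_i = 9·3·9 + 4·9·2 + 3·4·2 + 1·1·7 + 5·9·8 = 706 ≡ 2.
  S = (10, 3, 2) ≠ 0, so r is not a codeword (an error is present).
Step 3: locate the error. For a single error e at position i, S_ℓ = v_i·e·α_i^ℓ, so α_err = S_1/S_0.
  S_0^{−1} = 10^{−1} = 10 (mod 11), so α_err = 3·10 = 30 ≡ 8 = α_2. Error position i = 2.
  Consistency check: S_2/S_1 = 2·4 = 8 ≡ 8 = α_err ✓ (single-error assumption holds).
Step 4: error magnitude e = S_0/v_2 = S_0·∏_{j≠2}(α_2 − α_j) = 10·3 = 30 ≡ 8 (mod 11).
Step 5: correct position 2: c_2 = r_2 − e = 2 − 8 ≡ 5 (mod 11). Hence c = [9, 5, 2, 7, 8].
  Check: interpolating c through the α_i gives m(x) = 1 + 6·x (degree < 2) with m(α_i) = c_i for every i, so c is indeed a codeword.


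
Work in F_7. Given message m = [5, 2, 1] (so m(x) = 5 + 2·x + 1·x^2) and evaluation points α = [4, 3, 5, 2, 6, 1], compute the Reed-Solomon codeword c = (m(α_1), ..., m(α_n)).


c = [1, 6, 5, 6, 4, 1]

Message polynomial: m(x) = 5 + 2·x + 1·x^2 (mod 7).
For each evaluation point α_i, compute m(α_i) mod 7:
  α_1 = 4: Horner steps 1 → 6 → 1, so m(4) = 1.
  α_2 = 3: Horner steps 1 → 5 → 6, so m(3) = 6.
  α_3 = 5: Horner steps 1 → 0 → 5, so m(5) = 5.
  α_4 = 2: Horner steps 1 → 4 → 6, so m(2) = 6.
  α_5 = 6: Horner steps 1 → 1 → 4, so m(6) = 4.
  α_6 = 1: Horner steps 1 → 3 → 1, so m(1) = 1.
Codeword c = [1, 6, 5, 6, 4, 1] ∈ F_7^6.


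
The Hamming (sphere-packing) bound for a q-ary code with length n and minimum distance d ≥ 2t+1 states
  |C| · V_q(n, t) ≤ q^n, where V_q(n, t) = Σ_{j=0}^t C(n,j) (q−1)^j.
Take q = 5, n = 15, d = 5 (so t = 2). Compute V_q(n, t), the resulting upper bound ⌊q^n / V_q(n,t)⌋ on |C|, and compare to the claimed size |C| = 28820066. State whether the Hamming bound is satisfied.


V_q(n, t) = 1741, q^n = 30517578125, Hamming bound = 17528764, |C| = 28820066 > bound (violated).

Step 1: Compute V_q(n, t) = Σ_{j=0}^2 C(n, j) (q−1)^j.
  j = 0: C(15,0)·(4)^0 = 1·1 = 1.
  j = 1: C(15,1)·(4)^1 = 15·4 = 60.
  j = 2: C(15,2)·(4)^2 = 105·16 = 1680.
  V_q(n, t) = 1 + 60 + 1680 = 1741.
Step 2: q^n = 5^15 = 30517578125.
Step 3: Hamming bound ⌊q^n / V_q(n,t)⌋ = ⌊30517578125/1741⌋ = 17528764.
Step 4: Compare |C| = 28820066 to 17528764: violated.
The claimed |C| lies above the Hamming bound, so no 5-ary code of length 15 with d ≥ 5 can have 28820066 codewords.


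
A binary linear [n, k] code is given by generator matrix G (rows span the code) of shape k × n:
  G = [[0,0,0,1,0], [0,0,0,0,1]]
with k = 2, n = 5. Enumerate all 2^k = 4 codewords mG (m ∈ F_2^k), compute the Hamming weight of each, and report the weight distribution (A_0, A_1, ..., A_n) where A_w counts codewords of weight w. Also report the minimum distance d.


Weight distribution: A_0 = 1, A_1 = 2, A_2 = 1. Minimum distance d = 1.

Enumerate all 2^2 = 4 messages m ∈ F_2^2.
For each, compute codeword c = mG in F_2^5, then tally its weight.
  m = 00 → c = 00000, weight = 0.
  m = 10 → c = 00010, weight = 1.
  m = 01 → c = 00001, weight = 1.
  m = 11 → c = 00011, weight = 2.
Tally weights:
  weight 0: 1 codewords.
  weight 1: 2 codewords.
  weight 2: 1 codewords.
Minimum distance d = smallest w > 0 with A_w > 0 = 1.
Sanity: Σ A_w = 4 = 2^2 = 4 ✓.
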